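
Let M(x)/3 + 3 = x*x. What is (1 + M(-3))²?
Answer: 361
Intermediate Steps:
M(x) = -9 + 3*x² (M(x) = -9 + 3*(x*x) = -9 + 3*x²)
(1 + M(-3))² = (1 + (-9 + 3*(-3)²))² = (1 + (-9 + 3*9))² = (1 + (-9 + 27))² = (1 + 18)² = 19² = 361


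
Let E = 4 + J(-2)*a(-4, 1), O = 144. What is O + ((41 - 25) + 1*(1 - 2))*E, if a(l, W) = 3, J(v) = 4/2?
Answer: 294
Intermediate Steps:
J(v) = 2 (J(v) = 4*(1/2) = 2)
E = 10 (E = 4 + 2*3 = 4 + 6 = 10)
O + ((41 - 25) + 1*(1 - 2))*E = 144 + ((41 - 25) + 1*(1 - 2))*10 = 144 + (16 + 1*(-1))*10 = 144 + (16 - 1)*10 = 144 + 15*10 = 144 + 150 = 294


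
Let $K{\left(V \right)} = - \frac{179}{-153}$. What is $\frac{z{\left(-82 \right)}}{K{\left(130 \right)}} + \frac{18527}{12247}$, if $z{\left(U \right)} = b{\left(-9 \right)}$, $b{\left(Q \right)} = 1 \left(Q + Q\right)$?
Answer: $- \frac{30411905}{2192213} \approx -13.873$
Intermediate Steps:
$b{\left(Q \right)} = 2 Q$ ($b{\left(Q \right)} = 1 \cdot 2 Q = 2 Q$)
$z{\left(U \right)} = -18$ ($z{\left(U \right)} = 2 \left(-9\right) = -18$)
$K{\left(V \right)} = \frac{179}{153}$ ($K{\left(V \right)} = \left(-179\right) \left(- \frac{1}{153}\right) = \frac{179}{153}$)
$\frac{z{\left(-82 \right)}}{K{\left(130 \right)}} + \frac{18527}{12247} = - \frac{18}{\frac{179}{153}} + \frac{18527}{12247} = \left(-18\right) \frac{153}{179} + 18527 \cdot \frac{1}{12247} = - \frac{2754}{179} + \frac{18527}{12247} = - \frac{30411905}{2192213}$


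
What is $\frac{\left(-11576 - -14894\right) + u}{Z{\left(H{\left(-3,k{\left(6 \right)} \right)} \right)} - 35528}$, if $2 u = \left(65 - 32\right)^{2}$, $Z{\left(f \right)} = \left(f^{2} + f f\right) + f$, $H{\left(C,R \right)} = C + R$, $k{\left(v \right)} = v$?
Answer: $- \frac{7725}{71014} \approx -0.10878$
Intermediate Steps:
$Z{\left(f \right)} = f + 2 f^{2}$ ($Z{\left(f \right)} = \left(f^{2} + f^{2}\right) + f = 2 f^{2} + f = f + 2 f^{2}$)
$u = \frac{1089}{2}$ ($u = \frac{\left(65 - 32\right)^{2}}{2} = \frac{33^{2}}{2} = \frac{1}{2} \cdot 1089 = \frac{1089}{2} \approx 544.5$)
$\frac{\left(-11576 - -14894\right) + u}{Z{\left(H{\left(-3,k{\left(6 \right)} \right)} \right)} - 35528} = \frac{\left(-11576 - -14894\right) + \frac{1089}{2}}{\left(-3 + 6\right) \left(1 + 2 \left(-3 + 6\right)\right) - 35528} = \frac{\left(-11576 + 14894\right) + \frac{1089}{2}}{3 \left(1 + 2 \cdot 3\right) - 35528} = \frac{3318 + \frac{1089}{2}}{3 \left(1 + 6\right) - 35528} = \frac{7725}{2 \left(3 \cdot 7 - 35528\right)} = \frac{7725}{2 \left(21 - 35528\right)} = \frac{7725}{2 \left(-35507\right)} = \frac{7725}{2} \left(- \frac{1}{35507}\right) = - \frac{7725}{71014}$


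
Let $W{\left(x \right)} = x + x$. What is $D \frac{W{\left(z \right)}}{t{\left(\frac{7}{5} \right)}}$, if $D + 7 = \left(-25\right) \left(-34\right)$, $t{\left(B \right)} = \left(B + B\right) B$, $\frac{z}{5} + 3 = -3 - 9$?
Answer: $- \frac{1580625}{49} \approx -32258.0$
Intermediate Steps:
$z = -75$ ($z = -15 + 5 \left(-3 - 9\right) = -15 + 5 \left(-12\right) = -15 - 60 = -75$)
$W{\left(x \right)} = 2 x$
$t{\left(B \right)} = 2 B^{2}$ ($t{\left(B \right)} = 2 B B = 2 B^{2}$)
$D = 843$ ($D = -7 - -850 = -7 + 850 = 843$)
$D \frac{W{\left(z \right)}}{t{\left(\frac{7}{5} \right)}} = 843 \frac{2 \left(-75\right)}{2 \left(\frac{7}{5}\right)^{2}} = 843 \left(- \frac{150}{2 \left(7 \cdot \frac{1}{5}\right)^{2}}\right) = 843 \left(- \frac{150}{2 \left(\frac{7}{5}\right)^{2}}\right) = 843 \left(- \frac{150}{2 \cdot \frac{49}{25}}\right) = 843 \left(- \frac{150}{\frac{98}{25}}\right) = 843 \left(\left(-150\right) \frac{25}{98}\right) = 843 \left(- \frac{1875}{49}\right) = - \frac{1580625}{49}$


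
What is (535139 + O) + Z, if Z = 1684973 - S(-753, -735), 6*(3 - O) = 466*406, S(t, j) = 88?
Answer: 6565483/3 ≈ 2.1885e+6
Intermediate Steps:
O = -94589/3 (O = 3 - 233*406/3 = 3 - ⅙*189196 = 3 - 94598/3 = -94589/3 ≈ -31530.)
Z = 1684885 (Z = 1684973 - 1*88 = 1684973 - 88 = 1684885)
(535139 + O) + Z = (535139 - 94589/3) + 1684885 = 1510828/3 + 1684885 = 6565483/3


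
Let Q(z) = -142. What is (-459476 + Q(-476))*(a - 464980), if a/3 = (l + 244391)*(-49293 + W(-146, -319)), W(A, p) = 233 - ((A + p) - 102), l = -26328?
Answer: 14580945404296026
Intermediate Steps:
W(A, p) = 335 - A - p (W(A, p) = 233 - (-102 + A + p) = 233 + (102 - A - p) = 335 - A - p)
a = -31723587177 (a = 3*((-26328 + 244391)*(-49293 + (335 - 1*(-146) - 1*(-319)))) = 3*(218063*(-49293 + (335 + 146 + 319))) = 3*(218063*(-49293 + 800)) = 3*(218063*(-48493)) = 3*(-10574529059) = -31723587177)
(-459476 + Q(-476))*(a - 464980) = (-459476 - 142)*(-31723587177 - 464980) = -459618*(-31724052157) = 14580945404296026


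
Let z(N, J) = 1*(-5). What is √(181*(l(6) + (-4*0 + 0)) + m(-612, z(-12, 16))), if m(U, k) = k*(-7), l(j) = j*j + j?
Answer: √7637 ≈ 87.390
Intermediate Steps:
z(N, J) = -5
l(j) = j + j² (l(j) = j² + j = j + j²)
m(U, k) = -7*k
√(181*(l(6) + (-4*0 + 0)) + m(-612, z(-12, 16))) = √(181*(6*(1 + 6) + (-4*0 + 0)) - 7*(-5)) = √(181*(6*7 + (0 + 0)) + 35) = √(181*(42 + 0) + 35) = √(181*42 + 35) = √(7602 + 35) = √7637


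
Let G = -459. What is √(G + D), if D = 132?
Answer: I*√327 ≈ 18.083*I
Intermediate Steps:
√(G + D) = √(-459 + 132) = √(-327) = I*√327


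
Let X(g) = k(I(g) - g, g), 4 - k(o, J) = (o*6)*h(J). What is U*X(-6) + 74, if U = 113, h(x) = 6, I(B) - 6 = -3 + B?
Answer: -11678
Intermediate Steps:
I(B) = 3 + B (I(B) = 6 + (-3 + B) = 3 + B)
k(o, J) = 4 - 36*o (k(o, J) = 4 - o*6*6 = 4 - 6*o*6 = 4 - 36*o)
X(g) = -104 (X(g) = 4 - 36*((3 + g) - g) = 4 - 36*3 = 4 - 108 = -104)
U*X(-6) + 74 = 113*(-104) + 74 = -11752 + 74 = -11678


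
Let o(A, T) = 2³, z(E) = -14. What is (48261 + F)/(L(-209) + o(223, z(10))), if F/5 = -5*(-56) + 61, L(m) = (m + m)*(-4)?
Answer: 3569/120 ≈ 29.742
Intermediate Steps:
L(m) = -8*m (L(m) = (2*m)*(-4) = -8*m)
F = 1705 (F = 5*(-5*(-56) + 61) = 5*(280 + 61) = 5*341 = 1705)
o(A, T) = 8
(48261 + F)/(L(-209) + o(223, z(10))) = (48261 + 1705)/(-8*(-209) + 8) = 49966/(1672 + 8) = 49966/1680 = 49966*(1/1680) = 3569/120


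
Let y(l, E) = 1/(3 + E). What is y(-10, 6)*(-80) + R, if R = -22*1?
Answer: -278/9 ≈ -30.889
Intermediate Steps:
R = -22
y(-10, 6)*(-80) + R = -80/(3 + 6) - 22 = -80/9 - 22 = -278/9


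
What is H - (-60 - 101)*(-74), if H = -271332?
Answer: -283246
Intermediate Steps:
H - (-60 - 101)*(-74) = -271332 - (-60 - 101)*(-74) = -271332 - (-161)*(-74) = -271332 - 1*11914 = -271332 - 11914 = -283246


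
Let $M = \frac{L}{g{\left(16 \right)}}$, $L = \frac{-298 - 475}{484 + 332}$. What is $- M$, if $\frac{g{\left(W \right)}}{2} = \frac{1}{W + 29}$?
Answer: $\frac{11595}{544} \approx 21.314$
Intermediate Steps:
$g{\left(W \right)} = \frac{2}{29 + W}$ ($g{\left(W \right)} = \frac{2}{W + 29} = \frac{2}{29 + W}$)
$L = - \frac{773}{816} \approx -0.9473$
$M = - \frac{11595}{544}$ ($M = - \frac{773}{816 \frac{2}{29 + 16}} = - \frac{773}{816 \cdot \frac{2}{45}} = \left(- \frac{773}{816}\right) \frac{45}{2} = - \frac{11595}{544} \approx -21.314$)
$- M = \left(-1\right) \left(- \frac{11595}{544}\right) = \frac{11595}{544}$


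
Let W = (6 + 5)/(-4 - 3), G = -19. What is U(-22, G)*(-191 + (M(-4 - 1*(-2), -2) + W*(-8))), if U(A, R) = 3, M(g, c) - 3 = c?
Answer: -3726/7 ≈ -532.29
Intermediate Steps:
M(g, c) = 3 + c
W = -11/7 (W = 11/(-7) = 11*(-⅐) = -11/7 ≈ -1.5714)
U(-22, G)*(-191 + (M(-4 - 1*(-2), -2) + W*(-8))) = 3*(-191 + ((3 - 2) - 11/7*(-8))) = 3*(-191 + (1 + 88/7)) = 3*(-191 + 95/7) = 3*(-1242/7) = -3726/7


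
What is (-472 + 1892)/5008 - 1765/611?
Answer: -1992875/764972 ≈ -2.6052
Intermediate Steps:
(-472 + 1892)/5008 - 1765/611 = 1420*(1/5008) - 1765*1/611 = 355/1252 - 1765/611 = -1992875/764972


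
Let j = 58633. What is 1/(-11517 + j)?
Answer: 1/47116 ≈ 2.1224e-5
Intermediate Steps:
1/(-11517 + j) = 1/(-11517 + 58633) = 1/47116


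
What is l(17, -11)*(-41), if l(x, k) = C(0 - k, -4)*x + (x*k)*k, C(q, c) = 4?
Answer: -87125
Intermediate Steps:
l(x, k) = 4*x + x*k² (l(x, k) = 4*x + (x*k)*k = 4*x + (k*x)*k = 4*x + x*k²)
l(17, -11)*(-41) = (17*(4 + (-11)²))*(-41) = (17*(4 + 121))*(-41) = (17*125)*(-41) = 2125*(-41) = -87125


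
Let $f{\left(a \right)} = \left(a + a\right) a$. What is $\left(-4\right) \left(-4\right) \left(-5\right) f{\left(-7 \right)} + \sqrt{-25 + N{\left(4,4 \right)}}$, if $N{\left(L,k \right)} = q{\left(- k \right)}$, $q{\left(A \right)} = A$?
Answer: $-7840 + i \sqrt{29} \approx -7840.0 + 5.3852 i$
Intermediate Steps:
$N{\left(L,k \right)} = - k$
$f{\left(a \right)} = 2 a^{2}$ ($f{\left(a \right)} = 2 a a = 2 a^{2}$)
$\left(-4\right) \left(-4\right) \left(-5\right) f{\left(-7 \right)} + \sqrt{-25 + N{\left(4,4 \right)}} = \left(-4\right) \left(-4\right) \left(-5\right) 2 \left(-7\right)^{2} + \sqrt{-25 - 4} = 16 \left(-5\right) 2 \cdot 49 + \sqrt{-25 - 4} = \left(-80\right) 98 + \sqrt{-29} = -7840 + i \sqrt{29}$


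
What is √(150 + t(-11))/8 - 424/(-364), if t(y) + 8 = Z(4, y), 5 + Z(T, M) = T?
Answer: 106/91 + √141/8 ≈ 2.6491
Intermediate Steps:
Z(T, M) = -5 + T
t(y) = -9 (t(y) = -8 + (-5 + 4) = -8 - 1 = -9)
√(150 + t(-11))/8 - 424/(-364) = √(150 - 9)/8 - 424/(-364) = √141*(⅛) - 424*(-1/364) = √141/8 + 106/91 = 106/91 + √141/8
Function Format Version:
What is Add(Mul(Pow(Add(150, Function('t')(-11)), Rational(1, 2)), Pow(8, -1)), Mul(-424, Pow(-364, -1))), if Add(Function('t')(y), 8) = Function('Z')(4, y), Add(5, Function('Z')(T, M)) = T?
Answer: Add(Rational(106, 91), Mul(Rational(1, 8), Pow(141, Rational(1, 2)))) ≈ 2.6491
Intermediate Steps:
Function('Z')(T, M) = Add(-5, T)
Function('t')(y) = -9 (Function('t')(y) = Add(-8, Add(-5, 4)) = Add(-8, -1) = -9)
Add(Mul(Pow(Add(150, Function('t')(-11)), Rational(1, 2)), Pow(8, -1)), Mul(-424, Pow(-364, -1))) = Add(Mul(Pow(Add(150, -9), Rational(1, 2)), Pow(8, -1)), Mul(-424, Pow(-364, -1))) = Add(Mul(Pow(141, Rational(1, 2)), Rational(1, 8)), Mul(-424, Rational(-1, 364))) = Add(Mul(Rational(1, 8), Pow(141, Rational(1, 2))), Rational(106, 91)) = Add(Rational(106, 91), Mul(Rational(1, 8), Pow(141, Rational(1, 2))))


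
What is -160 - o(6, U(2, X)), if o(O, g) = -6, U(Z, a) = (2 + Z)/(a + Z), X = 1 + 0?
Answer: -154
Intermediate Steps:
X = 1
U(Z, a) = (2 + Z)/(Z + a)
-160 - o(6, U(2, X)) = -160 - 1*(-6) = -160 + 6 = -154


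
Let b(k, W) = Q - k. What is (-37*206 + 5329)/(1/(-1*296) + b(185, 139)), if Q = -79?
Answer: 678728/78145 ≈ 8.6855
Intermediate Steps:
b(k, W) = -79 - k
(-37*206 + 5329)/(1/(-1*296) + b(185, 139)) = (-37*206 + 5329)/(1/(-1*296) + (-79 - 1*185)) = (-7622 + 5329)/(1/(-296) + (-79 - 185)) = -2293/(-1/296 - 264) = -2293/(-78145/296) = -2293*(-296/78145) = 678728/78145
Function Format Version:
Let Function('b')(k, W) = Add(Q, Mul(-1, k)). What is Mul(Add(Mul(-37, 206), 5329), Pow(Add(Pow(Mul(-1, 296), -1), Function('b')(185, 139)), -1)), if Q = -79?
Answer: Rational(678728, 78145) ≈ 8.6855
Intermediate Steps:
Function('b')(k, W) = Add(-79, Mul(-1, k))
Mul(Add(Mul(-37, 206), 5329), Pow(Add(Pow(Mul(-1, 296), -1), Function('b')(185, 139)), -1)) = Mul(Add(Mul(-37, 206), 5329), Pow(Add(Pow(Mul(-1, 296), -1), Add(-79, Mul(-1, 185))), -1)) = Mul(Add(-7622, 5329), Pow(Add(Pow(-296, -1), Add(-79, -185)), -1)) = Mul(-2293, Pow(Add(Rational(-1, 296), -264), -1)) = Mul(-2293, Pow(Rational(-78145, 296), -1)) = Mul(-2293, Rational(-296, 78145)) = Rational(678728, 78145)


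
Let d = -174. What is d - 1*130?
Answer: -304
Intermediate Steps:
d - 1*130 = -174 - 1*130 = -174 - 130 = -304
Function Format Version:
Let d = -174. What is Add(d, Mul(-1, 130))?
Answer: -304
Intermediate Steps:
Add(d, Mul(-1, 130)) = Add(-174, Mul(-1, 130)) = Add(-174, -130) = -304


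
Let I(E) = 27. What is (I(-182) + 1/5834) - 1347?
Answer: -7700879/5834 ≈ -1320.0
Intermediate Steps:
(I(-182) + 1/5834) - 1347 = (27 + 1/5834) - 1347 = 157519/5834 - 1347 = -7700879/5834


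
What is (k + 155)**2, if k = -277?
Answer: 14884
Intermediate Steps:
(k + 155)**2 = (-277 + 155)**2 = (-122)**2 = 14884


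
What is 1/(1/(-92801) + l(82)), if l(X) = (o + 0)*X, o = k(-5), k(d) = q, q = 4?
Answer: 92801/30438727 ≈ 0.0030488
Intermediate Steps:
k(d) = 4
o = 4
l(X) = 4*X (l(X) = (4 + 0)*X = 4*X)
1/(1/(-92801) + l(82)) = 1/(1/(-92801) + 4*82) = 1/(-1/92801 + 328) = 1/(30438727/92801) = 92801/30438727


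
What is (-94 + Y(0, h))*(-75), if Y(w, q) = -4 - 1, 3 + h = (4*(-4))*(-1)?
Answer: 7425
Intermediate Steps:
h = 13 (h = -3 + (4*(-4))*(-1) = -3 - 16*(-1) = -3 + 16 = 13)
Y(w, q) = -5
(-94 + Y(0, h))*(-75) = (-94 - 5)*(-75) = -99*(-75) = 7425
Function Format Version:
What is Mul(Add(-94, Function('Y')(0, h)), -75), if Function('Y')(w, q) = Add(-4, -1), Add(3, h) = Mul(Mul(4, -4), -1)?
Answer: 7425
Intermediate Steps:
h = 13 (h = Add(-3, Mul(Mul(4, -4), -1)) = Add(-3, Mul(-16, -1)) = Add(-3, 16) = 13)
Function('Y')(w, q) = -5
Mul(Add(-94, Function('Y')(0, h)), -75) = Mul(Add(-94, -5), -75) = Mul(-99, -75) = 7425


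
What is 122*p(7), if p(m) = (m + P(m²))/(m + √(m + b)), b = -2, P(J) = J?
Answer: 11956/11 - 1708*√5/11 ≈ 739.71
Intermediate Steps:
p(m) = (m + m²)/(m + √(-2 + m)) (p(m) = (m + m²)/(m + √(m - 2)) = (m + m²)/(m + √(-2 + m)))
122*p(7) = 122*(7*(1 + 7)/(7 + √(-2 + 7))) = 122*(7*8/(7 + √5)) = 122*(56/(7 + √5)) = 6832/(7 + √5)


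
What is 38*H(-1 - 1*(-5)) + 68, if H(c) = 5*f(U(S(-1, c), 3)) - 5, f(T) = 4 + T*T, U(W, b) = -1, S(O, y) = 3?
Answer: 828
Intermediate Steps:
f(T) = 4 + T**2
H(c) = 20 (H(c) = 5*(4 + (-1)**2) - 5 = 5*(4 + 1) - 5 = 5*5 - 5 = 25 - 5 = 20)
38*H(-1 - 1*(-5)) + 68 = 38*20 + 68 = 760 + 68 = 828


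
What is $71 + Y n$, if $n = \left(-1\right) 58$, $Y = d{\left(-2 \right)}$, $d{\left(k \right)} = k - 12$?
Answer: $883$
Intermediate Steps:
$d{\left(k \right)} = -12 + k$
$Y = -14$ ($Y = -12 - 2 = -14$)
$n = -58$
$71 + Y n = 71 - -812 = 71 + 812 = 883$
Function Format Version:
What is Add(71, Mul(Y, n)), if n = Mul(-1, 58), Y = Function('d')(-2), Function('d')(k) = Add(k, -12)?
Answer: 883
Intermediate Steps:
Function('d')(k) = Add(-12, k)
Y = -14 (Y = Add(-12, -2) = -14)
n = -58
Add(71, Mul(Y, n)) = Add(71, Mul(-14, -58)) = Add(71, 812) = 883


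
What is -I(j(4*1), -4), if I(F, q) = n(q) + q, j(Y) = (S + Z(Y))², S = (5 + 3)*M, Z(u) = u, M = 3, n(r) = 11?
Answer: -7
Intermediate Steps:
S = 24 (S = (5 + 3)*3 = 8*3 = 24)
j(Y) = (24 + Y)²
I(F, q) = 11 + q
-I(j(4*1), -4) = -(11 - 4) = -1*7 = -7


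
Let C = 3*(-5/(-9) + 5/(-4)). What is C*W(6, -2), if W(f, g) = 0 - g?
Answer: -25/6 ≈ -4.1667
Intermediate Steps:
C = -25/12 (C = 3*(-5*(-1/9) + 5*(-1/4)) = 3*(5/9 - 5/4) = 3*(-25/36) = -25/12 ≈ -2.0833)
W(f, g) = -g
C*W(6, -2) = -(-25)*(-2)/12 = -25/12*2 = -25/6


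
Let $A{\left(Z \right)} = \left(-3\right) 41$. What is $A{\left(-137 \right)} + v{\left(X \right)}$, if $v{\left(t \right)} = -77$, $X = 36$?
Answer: $-200$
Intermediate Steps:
$A{\left(Z \right)} = -123$
$A{\left(-137 \right)} + v{\left(X \right)} = -123 - 77 = -200$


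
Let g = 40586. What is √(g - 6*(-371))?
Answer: 2*√10703 ≈ 206.91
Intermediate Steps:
√(g - 6*(-371)) = √(40586 - 6*(-371)) = √(40586 + 2226) = √42812 = 2*√10703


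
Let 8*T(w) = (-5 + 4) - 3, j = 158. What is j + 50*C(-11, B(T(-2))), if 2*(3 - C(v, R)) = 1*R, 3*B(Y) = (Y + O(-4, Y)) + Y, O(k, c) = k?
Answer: 1049/3 ≈ 349.67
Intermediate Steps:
T(w) = -½ (T(w) = ((-5 + 4) - 3)/8 = (-1 - 3)/8 = (⅛)*(-4) = -½)
B(Y) = -4/3 + 2*Y/3 (B(Y) = ((Y - 4) + Y)/3 = ((-4 + Y) + Y)/3 = (-4 + 2*Y)/3 = -4/3 + 2*Y/3)
C(v, R) = 3 - R/2
j + 50*C(-11, B(T(-2))) = 158 + 50*(3 - (-4/3 + (⅔)*(-½))/2) = 158 + 50*(3 - (-4/3 - ⅓)/2) = 158 + 50*(3 - ½*(-5/3)) = 158 + 50*(3 + ⅚) = 158 + 50*(23/6) = 158 + 575/3 = 1049/3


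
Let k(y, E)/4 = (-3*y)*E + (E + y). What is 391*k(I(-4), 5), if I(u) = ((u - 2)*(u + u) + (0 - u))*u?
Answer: 4562188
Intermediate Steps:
I(u) = u*(-u + 2*u*(-2 + u)) (I(u) = ((-2 + u)*(2*u) - u)*u = (2*u*(-2 + u) - u)*u = (-u + 2*u*(-2 + u))*u = u*(-u + 2*u*(-2 + u)))
k(y, E) = 4*E + 4*y - 12*E*y (k(y, E) = 4*((-3*y)*E + (E + y)) = 4*(-3*E*y + (E + y)) = 4*(E + y - 3*E*y) = 4*E + 4*y - 12*E*y)
391*k(I(-4), 5) = 391*(4*5 + 4*((-4)²*(-5 + 2*(-4))) - 12*5*(-4)²*(-5 + 2*(-4))) = 391*(20 + 4*(16*(-5 - 8)) - 12*5*16*(-5 - 8)) = 391*(20 + 4*(16*(-13)) - 12*5*16*(-13)) = 391*(20 + 4*(-208) - 12*5*(-208)) = 391*(20 - 832 + 12480) = 391*11668 = 4562188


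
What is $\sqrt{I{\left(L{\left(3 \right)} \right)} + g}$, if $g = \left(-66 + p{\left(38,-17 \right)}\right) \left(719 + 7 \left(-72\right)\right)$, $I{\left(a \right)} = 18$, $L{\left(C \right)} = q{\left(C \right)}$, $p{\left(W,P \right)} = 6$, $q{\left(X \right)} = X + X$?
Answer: $i \sqrt{12882} \approx 113.5 i$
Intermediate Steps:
$q{\left(X \right)} = 2 X$
$L{\left(C \right)} = 2 C$
$g = -12900$ ($g = \left(-66 + 6\right) \left(719 + 7 \left(-72\right)\right) = - 60 \left(719 - 504\right) = \left(-60\right) 215 = -12900$)
$\sqrt{I{\left(L{\left(3 \right)} \right)} + g} = \sqrt{18 - 12900} = \sqrt{-12882} = i \sqrt{12882}$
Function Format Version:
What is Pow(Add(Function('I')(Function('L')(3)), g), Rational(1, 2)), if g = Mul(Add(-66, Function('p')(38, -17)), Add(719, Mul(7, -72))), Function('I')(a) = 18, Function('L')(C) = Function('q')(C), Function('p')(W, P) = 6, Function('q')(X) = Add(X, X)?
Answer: Mul(I, Pow(12882, Rational(1, 2))) ≈ Mul(113.50, I)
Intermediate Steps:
Function('q')(X) = Mul(2, X)
Function('L')(C) = Mul(2, C)
g = -12900 (g = Mul(Add(-66, 6), Add(719, Mul(7, -72))) = Mul(-60, Add(719, -504)) = Mul(-60, 215) = -12900)
Pow(Add(Function('I')(Function('L')(3)), g), Rational(1, 2)) = Pow(Add(18, -12900), Rational(1, 2)) = Pow(-12882, Rational(1, 2)) = Mul(I, Pow(12882, Rational(1, 2)))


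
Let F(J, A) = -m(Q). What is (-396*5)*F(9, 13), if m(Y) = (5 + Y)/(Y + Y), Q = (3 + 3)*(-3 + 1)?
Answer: 1155/2 ≈ 577.50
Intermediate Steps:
Q = -12 (Q = 6*(-2) = -12)
m(Y) = (5 + Y)/(2*Y) (m(Y) = (5 + Y)/((2*Y)) = (5 + Y)*(1/(2*Y)) = (5 + Y)/(2*Y))
F(J, A) = -7/24 (F(J, A) = -(5 - 12)/(2*(-12)) = -(-1)*(-7)/(2*12) = -1*7/24 = -7/24)
(-396*5)*F(9, 13) = -396*5*(-7/24) = -1980*(-7/24) = 1155/2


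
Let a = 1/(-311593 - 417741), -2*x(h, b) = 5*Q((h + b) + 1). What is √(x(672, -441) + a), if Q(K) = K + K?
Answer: 3*I*√68559619739366/729334 ≈ 34.059*I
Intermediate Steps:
Q(K) = 2*K
x(h, b) = -5 - 5*b - 5*h (x(h, b) = -5*2*((h + b) + 1)/2 = -5*2*((b + h) + 1)/2 = -5*2*(1 + b + h)/2 = -5*(2 + 2*b + 2*h)/2 = -(10 + 10*b + 10*h)/2 = -5 - 5*b - 5*h)
a = -1/729334 (a = 1/(-729334) = -1/729334 ≈ -1.3711e-6)
√(x(672, -441) + a) = √((-5 - 5*(-441) - 5*672) - 1/729334) = √((-5 + 2205 - 3360) - 1/729334) = √(-1160 - 1/729334) = √(-846027441/729334) = 3*I*√68559619739366/729334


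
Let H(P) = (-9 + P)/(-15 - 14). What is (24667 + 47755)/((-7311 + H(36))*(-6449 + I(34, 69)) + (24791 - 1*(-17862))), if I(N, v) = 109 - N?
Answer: 2100238/1352818141 ≈ 0.0015525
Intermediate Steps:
H(P) = 9/29 - P/29 (H(P) = (-9 + P)/(-29) = (-9 + P)*(-1/29) = 9/29 - P/29)
(24667 + 47755)/((-7311 + H(36))*(-6449 + I(34, 69)) + (24791 - 1*(-17862))) = (24667 + 47755)/((-7311 + (9/29 - 1/29*36))*(-6449 + (109 - 1*34)) + (24791 - 1*(-17862))) = 72422/((-7311 + (9/29 - 36/29))*(-6449 + (109 - 34)) + (24791 + 17862)) = 72422/((-7311 - 27/29)*(-6449 + 75) + 42653) = 72422/(-212046/29*(-6374) + 42653) = 72422/(1351581204/29 + 42653) = 72422/(1352818141/29) = 72422*(29/1352818141) = 2100238/1352818141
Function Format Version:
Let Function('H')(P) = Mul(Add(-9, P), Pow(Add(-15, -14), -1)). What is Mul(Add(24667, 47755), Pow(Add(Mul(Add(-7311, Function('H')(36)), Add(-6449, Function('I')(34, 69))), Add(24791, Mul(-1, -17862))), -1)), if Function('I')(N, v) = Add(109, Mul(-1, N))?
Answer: Rational(2100238, 1352818141) ≈ 0.0015525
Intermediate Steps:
Function('H')(P) = Add(Rational(9, 29), Mul(Rational(-1, 29), P)) (Function('H')(P) = Mul(Add(-9, P), Pow(-29, -1)) = Mul(Add(-9, P), Rational(-1, 29)) = Add(Rational(9, 29), Mul(Rational(-1, 29), P)))
Mul(Add(24667, 47755), Pow(Add(Mul(Add(-7311, Function('H')(36)), Add(-6449, Function('I')(34, 69))), Add(24791, Mul(-1, -17862))), -1)) = Mul(Add(24667, 47755), Pow(Add(Mul(Add(-7311, Add(Rational(9, 29), Mul(Rational(-1, 29), 36))), Add(-6449, Add(109, Mul(-1, 34)))), Add(24791, Mul(-1, -17862))), -1)) = Mul(72422, Pow(Add(Mul(Add(-7311, Add(Rational(9, 29), Rational(-36, 29))), Add(-6449, Add(109, -34))), Add(24791, 17862)), -1)) = Mul(72422, Pow(Add(Mul(Add(-7311, Rational(-27, 29)), Add(-6449, 75)), 42653), -1)) = Mul(72422, Pow(Add(Mul(Rational(-212046, 29), -6374), 42653), -1)) = Mul(72422, Pow(Add(Rational(1351581204, 29), 42653), -1)) = Mul(72422, Pow(Rational(1352818141, 29), -1)) = Mul(72422, Rational(29, 1352818141)) = Rational(2100238, 1352818141)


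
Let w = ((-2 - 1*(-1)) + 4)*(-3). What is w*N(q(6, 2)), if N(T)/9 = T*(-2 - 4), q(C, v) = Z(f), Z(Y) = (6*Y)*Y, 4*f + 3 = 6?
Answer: 6561/4 ≈ 1640.3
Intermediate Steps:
f = ¾ (f = -¾ + (¼)*6 = -¾ + 3/2 = ¾ ≈ 0.75000)
Z(Y) = 6*Y²
q(C, v) = 27/8 (q(C, v) = 6*(¾)² = 6*(9/16) = 27/8)
w = -9 (w = ((-2 + 1) + 4)*(-3) = (-1 + 4)*(-3) = 3*(-3) = -9)
N(T) = -54*T (N(T) = 9*(T*(-2 - 4)) = 9*(T*(-6)) = 9*(-6*T) = -54*T)
w*N(q(6, 2)) = -(-486)*27/8 = -9*(-729/4) = 6561/4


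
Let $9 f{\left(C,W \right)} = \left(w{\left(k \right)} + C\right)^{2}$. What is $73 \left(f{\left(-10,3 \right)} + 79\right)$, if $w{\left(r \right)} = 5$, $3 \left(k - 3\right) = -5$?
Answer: $\frac{53728}{9} \approx 5969.8$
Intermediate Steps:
$k = \frac{4}{3}$ ($k = 3 + \frac{1}{3} \left(-5\right) = 3 - \frac{5}{3} = \frac{4}{3} \approx 1.3333$)
$f{\left(C,W \right)} = \frac{\left(5 + C\right)^{2}}{9}$
$73 \left(f{\left(-10,3 \right)} + 79\right) = 73 \left(\frac{\left(5 - 10\right)^{2}}{9} + 79\right) = 73 \left(\frac{\left(-5\right)^{2}}{9} + 79\right) = 73 \left(\frac{1}{9} \cdot 25 + 79\right) = 73 \left(\frac{25}{9} + 79\right) = 73 \cdot \frac{736}{9} = \frac{53728}{9}$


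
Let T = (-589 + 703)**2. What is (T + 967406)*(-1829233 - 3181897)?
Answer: -4912921874260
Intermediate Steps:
T = 12996 (T = 114**2 = 12996)
(T + 967406)*(-1829233 - 3181897) = (12996 + 967406)*(-1829233 - 3181897) = 980402*(-5011130) = -4912921874260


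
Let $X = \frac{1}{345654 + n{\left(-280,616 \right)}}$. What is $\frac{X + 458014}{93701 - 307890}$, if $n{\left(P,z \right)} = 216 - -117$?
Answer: $- \frac{158466889819}{74106609543} \approx -2.1384$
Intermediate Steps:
$n{\left(P,z \right)} = 333$ ($n{\left(P,z \right)} = 216 + 117 = 333$)
$X = \frac{1}{345987}$ ($X = \frac{1}{345654 + 333} = \frac{1}{345987} \approx 2.8903 \cdot 10^{-6}$)
$\frac{X + 458014}{93701 - 307890} = \frac{\frac{1}{345987} + 458014}{93701 - 307890} = \frac{158466889819}{345987 \left(93701 - 307890\right)} = \frac{158466889819}{345987 \left(-214189\right)} = \frac{158466889819}{345987} \left(- \frac{1}{214189}\right) = - \frac{158466889819}{74106609543}$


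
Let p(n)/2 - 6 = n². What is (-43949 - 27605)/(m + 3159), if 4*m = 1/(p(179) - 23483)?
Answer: -11623517976/513160597 ≈ -22.651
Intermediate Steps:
p(n) = 12 + 2*n²
m = 1/162444 (m = 1/(4*((12 + 2*179²) - 23483)) = 1/(4*((12 + 2*32041) - 23483)) = 1/(4*((12 + 64082) - 23483)) = 1/(4*(64094 - 23483)) = (¼)/40611 = (¼)*(1/40611) = 1/162444 ≈ 6.1560e-6)
(-43949 - 27605)/(m + 3159) = (-43949 - 27605)/(1/162444 + 3159) = -71554/513160597/162444 = -71554*162444/513160597 = -11623517976/513160597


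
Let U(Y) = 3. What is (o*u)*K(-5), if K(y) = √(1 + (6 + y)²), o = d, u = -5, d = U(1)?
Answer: -15*√2 ≈ -21.213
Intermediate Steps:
d = 3
o = 3
(o*u)*K(-5) = (3*(-5))*√(1 + (6 - 5)²) = -15*√(1 + 1²) = -15*√(1 + 1) = -15*√2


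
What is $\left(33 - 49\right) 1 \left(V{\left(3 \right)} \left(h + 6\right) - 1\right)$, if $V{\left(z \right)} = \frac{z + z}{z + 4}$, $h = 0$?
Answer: $- \frac{464}{7} \approx -66.286$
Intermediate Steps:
$V{\left(z \right)} = \frac{2 z}{4 + z}$
$\left(33 - 49\right) 1 \left(V{\left(3 \right)} \left(h + 6\right) - 1\right) = \left(33 - 49\right) 1 \left(2 \cdot 3 \frac{1}{4 + 3} \left(0 + 6\right) - 1\right) = - 16 \cdot 1 \left(2 \cdot 3 \cdot \frac{1}{7} \cdot 6 - 1\right) = - 16 \cdot 1 \left(\frac{6}{7} \cdot 6 - 1\right) = - 16 \cdot 1 \left(\frac{36}{7} - 1\right) = - 16 \cdot 1 \cdot \frac{29}{7} = \left(-16\right) \frac{29}{7} = - \frac{464}{7}$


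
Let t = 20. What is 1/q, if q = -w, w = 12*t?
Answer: -1/240 ≈ -0.0041667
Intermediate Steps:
w = 240 (w = 12*20 = 240)
q = -240 (q = -1*240 = -240)
1/q = 1/(-240) = -1/240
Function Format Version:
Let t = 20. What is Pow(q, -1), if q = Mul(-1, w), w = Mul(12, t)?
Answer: Rational(-1, 240) ≈ -0.0041667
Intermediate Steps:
w = 240 (w = Mul(12, 20) = 240)
q = -240 (q = Mul(-1, 240) = -240)
Pow(q, -1) = Pow(-240, -1) = Rational(-1, 240)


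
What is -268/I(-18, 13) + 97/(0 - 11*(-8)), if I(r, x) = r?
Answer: 12665/792 ≈ 15.991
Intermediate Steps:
-268/I(-18, 13) + 97/(0 - 11*(-8)) = -268/(-18) + 97/(0 - 11*(-8)) = -268*(-1/18) + 97/(0 + 88) = 134/9 + 97/88 = 12665/792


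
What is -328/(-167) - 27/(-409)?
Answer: 138661/68303 ≈ 2.0301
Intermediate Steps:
-328/(-167) - 27/(-409) = -328*(-1/167) - 27*(-1/409) = 328/167 + 27/409 = 138661/68303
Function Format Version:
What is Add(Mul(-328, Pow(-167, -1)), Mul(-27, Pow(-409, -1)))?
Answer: Rational(138661, 68303) ≈ 2.0301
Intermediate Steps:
Add(Mul(-328, Pow(-167, -1)), Mul(-27, Pow(-409, -1))) = Add(Mul(-328, Rational(-1, 167)), Mul(-27, Rational(-1, 409))) = Add(Rational(328, 167), Rational(27, 409)) = Rational(138661, 68303)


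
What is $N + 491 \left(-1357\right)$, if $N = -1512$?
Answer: $-667799$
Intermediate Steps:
$N + 491 \left(-1357\right) = -1512 + 491 \left(-1357\right) = -1512 - 666287 = -667799$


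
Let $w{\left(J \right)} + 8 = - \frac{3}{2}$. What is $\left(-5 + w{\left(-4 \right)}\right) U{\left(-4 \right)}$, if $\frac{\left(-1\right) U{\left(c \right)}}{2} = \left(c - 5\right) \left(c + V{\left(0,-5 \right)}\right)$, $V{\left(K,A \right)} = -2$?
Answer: $1566$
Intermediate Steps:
$w{\left(J \right)} = - \frac{19}{2}$ ($w{\left(J \right)} = -8 - \frac{3}{2} = - \frac{19}{2}$)
$U{\left(c \right)} = - 2 \left(-5 + c\right) \left(-2 + c\right)$ ($U{\left(c \right)} = - 2 \left(c - 5\right) \left(c - 2\right) = - 2 \left(-5 + c\right) \left(-2 + c\right)$)
$\left(-5 + w{\left(-4 \right)}\right) U{\left(-4 \right)} = \left(-5 - \frac{19}{2}\right) \left(-20 - 2 \left(-4\right)^{2} + 14 \left(-4\right)\right) = - \frac{29 \left(-20 - 32 - 56\right)}{2} = \left(- \frac{29}{2}\right) \left(-108\right) = 1566$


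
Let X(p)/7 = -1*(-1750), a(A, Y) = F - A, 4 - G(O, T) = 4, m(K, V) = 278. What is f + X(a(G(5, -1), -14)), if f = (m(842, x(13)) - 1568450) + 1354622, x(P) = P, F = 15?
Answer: -201300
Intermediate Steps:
G(O, T) = 0 (G(O, T) = 4 - 1*4 = 4 - 4 = 0)
a(A, Y) = 15 - A
X(p) = 12250 (X(p) = 7*(-1*(-1750)) = 7*1750 = 12250)
f = -213550 (f = (278 - 1568450) + 1354622 = -1568172 + 1354622 = -213550)
f + X(a(G(5, -1), -14)) = -213550 + 12250 = -201300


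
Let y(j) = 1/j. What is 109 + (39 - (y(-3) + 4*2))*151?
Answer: 14521/3 ≈ 4840.3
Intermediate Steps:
109 + (39 - (y(-3) + 4*2))*151 = 109 + (39 - (1/(-3) + 4*2))*151 = 109 + (39 - (-⅓ + 8))*151 = 109 + (39 - 1*23/3)*151 = 109 + (39 - 23/3)*151 = 109 + (94/3)*151 = 109 + 14194/3 = 14521/3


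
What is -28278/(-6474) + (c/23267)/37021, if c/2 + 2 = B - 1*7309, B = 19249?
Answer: 4059651293995/929415647953 ≈ 4.3680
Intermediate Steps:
c = 23876 (c = -4 + 2*(19249 - 1*7309) = -4 + 2*(19249 - 7309) = -4 + 2*11940 = -4 + 23880 = 23876)
-28278/(-6474) + (c/23267)/37021 = -28278/(-6474) + (23876/23267)/37021 = -28278*(-1/6474) + (23876*(1/23267))*(1/37021) = 4713/1079 + (23876/23267)*(1/37021) = 4713/1079 + 23876/861367607 = 4059651293995/929415647953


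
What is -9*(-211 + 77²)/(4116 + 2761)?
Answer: -51462/6877 ≈ -7.4832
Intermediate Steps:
-9*(-211 + 77²)/(4116 + 2761) = -9*(-211 + 5929)/6877 = -51462/6877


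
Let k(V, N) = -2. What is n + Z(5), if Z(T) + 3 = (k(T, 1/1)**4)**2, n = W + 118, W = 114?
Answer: 485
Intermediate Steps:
n = 232 (n = 114 + 118 = 232)
Z(T) = 253 (Z(T) = -3 + ((-2)**4)**2 = -3 + 16**2 = -3 + 256 = 253)
n + Z(5) = 232 + 253 = 485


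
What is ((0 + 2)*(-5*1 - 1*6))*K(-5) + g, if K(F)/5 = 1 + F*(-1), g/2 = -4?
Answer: -668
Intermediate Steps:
g = -8 (g = 2*(-4) = -8)
K(F) = 5 - 5*F (K(F) = 5*(1 + F*(-1)) = 5*(1 - F) = 5 - 5*F)
((0 + 2)*(-5*1 - 1*6))*K(-5) + g = ((0 + 2)*(-5*1 - 1*6))*(5 - 5*(-5)) - 8 = (2*(-5 - 6))*(5 + 25) - 8 = (2*(-11))*30 - 8 = -22*30 - 8 = -660 - 8 = -668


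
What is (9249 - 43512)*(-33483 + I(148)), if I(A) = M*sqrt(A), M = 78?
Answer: 1147228029 - 5345028*sqrt(37) ≈ 1.1147e+9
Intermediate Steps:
I(A) = 78*sqrt(A)
(9249 - 43512)*(-33483 + I(148)) = (9249 - 43512)*(-33483 + 78*sqrt(148)) = -34263*(-33483 + 78*(2*sqrt(37))) = -34263*(-33483 + 156*sqrt(37)) = 1147228029 - 5345028*sqrt(37)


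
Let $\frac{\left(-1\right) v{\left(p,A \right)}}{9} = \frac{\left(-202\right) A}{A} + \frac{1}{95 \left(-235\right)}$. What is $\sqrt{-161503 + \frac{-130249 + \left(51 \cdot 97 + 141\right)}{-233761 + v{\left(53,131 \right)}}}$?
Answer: $\frac{i \sqrt{4330366124932517976957018}}{5178127466} \approx 401.87 i$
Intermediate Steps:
$v{\left(p,A \right)} = \frac{40586859}{22325}$ ($v{\left(p,A \right)} = - 9 \left(\frac{\left(-202\right) A}{A} + \frac{1}{95 \left(-235\right)}\right) = - 9 \left(-202 + \frac{1}{95} \left(- \frac{1}{235}\right)\right) = - 9 \left(-202 - \frac{1}{22325}\right) = \left(-9\right) \left(- \frac{4509651}{22325}\right) = \frac{40586859}{22325}$)
$\sqrt{-161503 + \frac{-130249 + \left(51 \cdot 97 + 141\right)}{-233761 + v{\left(53,131 \right)}}} = \sqrt{-161503 + \frac{-130249 + \left(51 \cdot 97 + 141\right)}{-233761 + \frac{40586859}{22325}}} = \sqrt{-161503 + \frac{-130249 + \left(4947 + 141\right)}{- \frac{5178127466}{22325}}} = \sqrt{-161503 + \left(-130249 + 5088\right) \left(- \frac{22325}{5178127466}\right)} = \sqrt{-161503 - - \frac{2794219325}{5178127466}} = \sqrt{-161503 + \frac{2794219325}{5178127466}} = \sqrt{- \frac{836280325922073}{5178127466}} = \frac{i \sqrt{4330366124932517976957018}}{5178127466}$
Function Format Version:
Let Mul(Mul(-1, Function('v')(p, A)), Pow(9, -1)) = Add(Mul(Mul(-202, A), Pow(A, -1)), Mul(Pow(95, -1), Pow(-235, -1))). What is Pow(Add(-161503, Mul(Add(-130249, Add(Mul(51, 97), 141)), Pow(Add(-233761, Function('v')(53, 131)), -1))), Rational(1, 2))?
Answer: Mul(Rational(1, 5178127466), I, Pow(4330366124932517976957018, Rational(1, 2))) ≈ Mul(401.87, I)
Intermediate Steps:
Function('v')(p, A) = Rational(40586859, 22325) (Function('v')(p, A) = Mul(-9, Add(Mul(Mul(-202, A), Pow(A, -1)), Mul(Pow(95, -1), Pow(-235, -1)))) = Mul(-9, Add(-202, Mul(Rational(1, 95), Rational(-1, 235)))) = Mul(-9, Add(-202, Rational(-1, 22325))) = Mul(-9, Rational(-4509651, 22325)) = Rational(40586859, 22325))
Pow(Add(-161503, Mul(Add(-130249, Add(Mul(51, 97), 141)), Pow(Add(-233761, Function('v')(53, 131)), -1))), Rational(1, 2)) = Pow(Add(-161503, Mul(Add(-130249, Add(Mul(51, 97), 141)), Pow(Add(-233761, Rational(40586859, 22325)), -1))), Rational(1, 2)) = Pow(Add(-161503, Mul(Add(-130249, Add(4947, 141)), Pow(Rational(-5178127466, 22325), -1))), Rational(1, 2)) = Pow(Add(-161503, Mul(Add(-130249, 5088), Rational(-22325, 5178127466))), Rational(1, 2)) = Pow(Add(-161503, Mul(-125161, Rational(-22325, 5178127466))), Rational(1, 2)) = Pow(Add(-161503, Rational(2794219325, 5178127466)), Rational(1, 2)) = Pow(Rational(-836280325922073, 5178127466), Rational(1, 2)) = Mul(Rational(1, 5178127466), I, Pow(4330366124932517976957018, Rational(1, 2)))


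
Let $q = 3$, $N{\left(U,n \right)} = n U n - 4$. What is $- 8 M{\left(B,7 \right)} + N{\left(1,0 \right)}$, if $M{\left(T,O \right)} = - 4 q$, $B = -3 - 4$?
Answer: $92$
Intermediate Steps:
$N{\left(U,n \right)} = -4 + U n^{2}$ ($N{\left(U,n \right)} = U n n - 4 = U n^{2} - 4 = -4 + U n^{2}$)
$B = -7$ ($B = -3 - 4 = -7$)
$M{\left(T,O \right)} = -12$ ($M{\left(T,O \right)} = \left(-4\right) 3 = -12$)
$- 8 M{\left(B,7 \right)} + N{\left(1,0 \right)} = \left(-8\right) \left(-12\right) - \left(4 - 0^{2}\right) = 96 + \left(-4 + 1 \cdot 0\right) = 96 + \left(-4 + 0\right) = 96 - 4 = 92$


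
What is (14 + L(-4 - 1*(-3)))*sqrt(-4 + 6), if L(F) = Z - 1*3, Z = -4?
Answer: 7*sqrt(2) ≈ 9.8995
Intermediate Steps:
L(F) = -7 (L(F) = -4 - 1*3 = -4 - 3 = -7)
(14 + L(-4 - 1*(-3)))*sqrt(-4 + 6) = (14 - 7)*sqrt(-4 + 6) = 7*sqrt(2)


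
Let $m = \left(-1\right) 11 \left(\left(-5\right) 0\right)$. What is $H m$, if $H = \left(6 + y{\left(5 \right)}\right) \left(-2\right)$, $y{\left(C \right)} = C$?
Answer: $0$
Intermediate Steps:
$H = -22$ ($H = \left(6 + 5\right) \left(-2\right) = 11 \left(-2\right) = -22$)
$m = 0$ ($m = \left(-11\right) 0 = 0$)
$H m = \left(-22\right) 0 = 0$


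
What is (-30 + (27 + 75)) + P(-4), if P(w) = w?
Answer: 68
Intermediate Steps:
(-30 + (27 + 75)) + P(-4) = (-30 + (27 + 75)) - 4 = (-30 + 102) - 4 = 72 - 4 = 68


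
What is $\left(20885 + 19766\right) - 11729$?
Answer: $28922$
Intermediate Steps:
$\left(20885 + 19766\right) - 11729 = 40651 - 11729 = 28922$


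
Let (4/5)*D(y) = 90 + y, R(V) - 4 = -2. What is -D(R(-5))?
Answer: -115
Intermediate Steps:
R(V) = 2 (R(V) = 4 - 2 = 2)
D(y) = 225/2 + 5*y/4 (D(y) = 5*(90 + y)/4 = 225/2 + 5*y/4)
-D(R(-5)) = -(225/2 + (5/4)*2) = -(225/2 + 5/2) = -1*115 = -115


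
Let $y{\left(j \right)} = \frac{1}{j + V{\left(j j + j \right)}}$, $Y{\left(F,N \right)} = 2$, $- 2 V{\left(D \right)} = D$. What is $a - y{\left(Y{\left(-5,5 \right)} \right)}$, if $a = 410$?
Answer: $411$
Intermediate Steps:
$V{\left(D \right)} = - \frac{D}{2}$
$y{\left(j \right)} = \frac{1}{\frac{j}{2} - \frac{j^{2}}{2}}$ ($y{\left(j \right)} = \frac{1}{j - \frac{j j + j}{2}} = \frac{1}{j - \frac{j^{2} + j}{2}} = \frac{1}{j - \frac{j + j^{2}}{2}} = \frac{1}{j - \left(\frac{j}{2} + \frac{j^{2}}{2}\right)} = \frac{1}{\frac{j}{2} - \frac{j^{2}}{2}}$)
$a - y{\left(Y{\left(-5,5 \right)} \right)} = 410 - - \frac{2}{2 \left(-1 + 2\right)} = 410 - \left(-2\right) \frac{1}{2} \cdot 1^{-1} = 410 - \left(-2\right) \frac{1}{2} \cdot 1 = 410 - -1 = 410 + 1 = 411$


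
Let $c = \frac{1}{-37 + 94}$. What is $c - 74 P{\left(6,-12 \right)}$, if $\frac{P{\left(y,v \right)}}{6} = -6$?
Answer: $\frac{151849}{57} \approx 2664.0$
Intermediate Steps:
$P{\left(y,v \right)} = -36$ ($P{\left(y,v \right)} = 6 \left(-6\right) = -36$)
$c = \frac{1}{57} \approx 0.017544$
$c - 74 P{\left(6,-12 \right)} = \frac{1}{57} - -2664 = \frac{1}{57} + 2664 = \frac{151849}{57}$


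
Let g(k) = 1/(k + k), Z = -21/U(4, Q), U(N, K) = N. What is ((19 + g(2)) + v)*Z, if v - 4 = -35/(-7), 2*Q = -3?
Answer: -2373/16 ≈ -148.31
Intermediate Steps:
Q = -3/2 (Q = (1/2)*(-3) = -3/2 ≈ -1.5000)
Z = -21/4 ≈ -5.2500
v = 9 (v = 4 - 35/(-7) = 4 - 35*(-1/7) = 4 + 5 = 9)
g(k) = 1/(2*k)
((19 + g(2)) + v)*Z = ((19 + (1/2)/2) + 9)*(-21/4) = ((19 + (1/2)*(1/2)) + 9)*(-21/4) = ((19 + 1/4) + 9)*(-21/4) = (77/4 + 9)*(-21/4) = (113/4)*(-21/4) = -2373/16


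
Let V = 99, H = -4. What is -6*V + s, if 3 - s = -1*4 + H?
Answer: -583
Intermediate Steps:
s = 11 (s = 3 - (-1*4 - 4) = 3 - (-4 - 4) = 3 - 1*(-8) = 3 + 8 = 11)
-6*V + s = -6*99 + 11 = -594 + 11 = -583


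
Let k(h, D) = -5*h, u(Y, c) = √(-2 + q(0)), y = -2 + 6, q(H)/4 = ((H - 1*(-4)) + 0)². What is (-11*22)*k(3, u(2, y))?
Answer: 3630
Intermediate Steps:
q(H) = 4*(4 + H)² (q(H) = 4*((H - 1*(-4)) + 0)² = 4*((H + 4) + 0)² = 4*((4 + H) + 0)² = 4*(4 + H)²)
y = 4
u(Y, c) = √62 (u(Y, c) = √(-2 + 4*(4 + 0)²) = √(-2 + 4*4²) = √(-2 + 4*16) = √(-2 + 64) = √62)
(-11*22)*k(3, u(2, y)) = (-11*22)*(-5*3) = -242*(-15) = 3630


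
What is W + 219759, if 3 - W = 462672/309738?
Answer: 11344696614/51623 ≈ 2.1976e+5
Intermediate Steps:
W = 77757/51623 (W = 3 - 462672/309738 = 3 - 1*77112/51623 = 3 - 77112/51623 = 77757/51623 ≈ 1.5062)
W + 219759 = 77757/51623 + 219759 = 11344696614/51623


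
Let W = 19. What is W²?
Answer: 361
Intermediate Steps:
W² = 19² = 361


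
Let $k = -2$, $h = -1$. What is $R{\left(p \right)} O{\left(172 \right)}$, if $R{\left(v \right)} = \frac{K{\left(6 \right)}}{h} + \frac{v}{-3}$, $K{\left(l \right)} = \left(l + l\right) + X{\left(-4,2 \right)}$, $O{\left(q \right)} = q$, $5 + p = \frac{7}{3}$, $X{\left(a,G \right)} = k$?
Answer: $- \frac{14104}{9} \approx -1567.1$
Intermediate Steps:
$X{\left(a,G \right)} = -2$
$p = - \frac{8}{3}$ ($p = -5 + \frac{7}{3} = - \frac{8}{3} \approx -2.6667$)
$K{\left(l \right)} = -2 + 2 l$ ($K{\left(l \right)} = \left(l + l\right) - 2 = 2 l - 2 = -2 + 2 l$)
$R{\left(v \right)} = -10 - \frac{v}{3}$ ($R{\left(v \right)} = \frac{-2 + 2 \cdot 6}{-1} + \frac{v}{-3} = \left(-2 + 12\right) \left(-1\right) + v \left(- \frac{1}{3}\right) = 10 \left(-1\right) - \frac{v}{3} = -10 - \frac{v}{3}$)
$R{\left(p \right)} O{\left(172 \right)} = \left(-10 - - \frac{8}{9}\right) 172 = \left(-10 + \frac{8}{9}\right) 172 = \left(- \frac{82}{9}\right) 172 = - \frac{14104}{9}$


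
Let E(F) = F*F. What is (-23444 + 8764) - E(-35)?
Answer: -15905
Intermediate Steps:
E(F) = F²
(-23444 + 8764) - E(-35) = (-23444 + 8764) - 1*(-35)² = -14680 - 1*1225 = -14680 - 1225 = -15905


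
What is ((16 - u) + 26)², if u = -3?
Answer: 2025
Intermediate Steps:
((16 - u) + 26)² = ((16 - 1*(-3)) + 26)² = ((16 + 3) + 26)² = (19 + 26)² = 45² = 2025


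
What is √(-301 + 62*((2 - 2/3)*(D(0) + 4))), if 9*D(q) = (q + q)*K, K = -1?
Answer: √267/3 ≈ 5.4467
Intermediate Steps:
D(q) = -2*q/9 (D(q) = ((q + q)*(-1))/9 = ((2*q)*(-1))/9 = (-2*q)/9 = -2*q/9)
√(-301 + 62*((2 - 2/3)*(D(0) + 4))) = √(-301 + 62*((2 - 2/3)*(-2/9*0 + 4))) = √(-301 + 62*((2 - 2*⅓)*(0 + 4))) = √(-301 + 62*((2 - ⅔)*4)) = √(-301 + 62*((4/3)*4)) = √(-301 + 62*(16/3)) = √(-301 + 992/3) = √(89/3) = √267/3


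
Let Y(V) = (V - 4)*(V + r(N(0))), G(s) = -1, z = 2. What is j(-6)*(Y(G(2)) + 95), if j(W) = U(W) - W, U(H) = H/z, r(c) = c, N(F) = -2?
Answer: 330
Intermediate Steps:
U(H) = H/2
j(W) = -W/2 (j(W) = W/2 - W = -W/2)
Y(V) = (-4 + V)*(-2 + V) (Y(V) = (V - 4)*(V - 2) = (-4 + V)*(-2 + V))
j(-6)*(Y(G(2)) + 95) = (-½*(-6))*((8 + (-1)² - 6*(-1)) + 95) = 3*((8 + 1 + 6) + 95) = 3*(15 + 95) = 3*110 = 330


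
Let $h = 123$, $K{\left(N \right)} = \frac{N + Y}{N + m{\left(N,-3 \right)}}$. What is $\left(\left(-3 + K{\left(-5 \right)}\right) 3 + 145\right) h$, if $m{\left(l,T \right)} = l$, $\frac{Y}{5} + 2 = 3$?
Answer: $16728$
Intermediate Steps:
$Y = 5$ ($Y = -10 + 5 \cdot 3 = -10 + 15 = 5$)
$K{\left(N \right)} = \frac{5 + N}{2 N}$ ($K{\left(N \right)} = \frac{N + 5}{N + N} = \frac{5 + N}{2 N}$)
$\left(\left(-3 + K{\left(-5 \right)}\right) 3 + 145\right) h = \left(\left(-3 + \frac{5 - 5}{2 \left(-5\right)}\right) 3 + 145\right) 123 = \left(\left(-3 + \frac{1}{2} \left(- \frac{1}{5}\right) 0\right) 3 + 145\right) 123 = \left(\left(-3 + 0\right) 3 + 145\right) 123 = \left(\left(-3\right) 3 + 145\right) 123 = \left(-9 + 145\right) 123 = 136 \cdot 123 = 16728$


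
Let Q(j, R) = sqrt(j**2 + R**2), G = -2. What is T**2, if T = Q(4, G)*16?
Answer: 5120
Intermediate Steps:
Q(j, R) = sqrt(R**2 + j**2)
T = 32*sqrt(5) (T = sqrt((-2)**2 + 4**2)*16 = sqrt(4 + 16)*16 = sqrt(20)*16 = (2*sqrt(5))*16 = 32*sqrt(5) ≈ 71.554)
T**2 = (32*sqrt(5))**2 = 5120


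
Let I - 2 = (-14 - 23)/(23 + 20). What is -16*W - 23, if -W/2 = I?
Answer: 579/43 ≈ 13.465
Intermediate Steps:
I = 49/43 (I = 2 + (-14 - 23)/(23 + 20) = 2 - 37/43 = 49/43 ≈ 1.1395)
W = -98/43 (W = -2*49/43 = -98/43 ≈ -2.2791)
-16*W - 23 = -16*(-98/43) - 23 = 1568/43 - 23 = 579/43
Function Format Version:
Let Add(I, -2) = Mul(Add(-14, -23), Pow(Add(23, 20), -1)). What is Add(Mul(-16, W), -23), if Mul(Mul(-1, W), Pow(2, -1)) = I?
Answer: Rational(579, 43) ≈ 13.465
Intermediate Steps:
I = Rational(49, 43) (I = Add(2, Mul(Add(-14, -23), Pow(Add(23, 20), -1))) = Add(2, Mul(-37, Pow(43, -1))) = Add(2, Mul(-37, Rational(1, 43))) = Add(2, Rational(-37, 43)) = Rational(49, 43) ≈ 1.1395)
W = Rational(-98, 43) (W = Mul(-2, Rational(49, 43)) = Rational(-98, 43) ≈ -2.2791)
Add(Mul(-16, W), -23) = Add(Mul(-16, Rational(-98, 43)), -23) = Add(Rational(1568, 43), -23) = Rational(579, 43)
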